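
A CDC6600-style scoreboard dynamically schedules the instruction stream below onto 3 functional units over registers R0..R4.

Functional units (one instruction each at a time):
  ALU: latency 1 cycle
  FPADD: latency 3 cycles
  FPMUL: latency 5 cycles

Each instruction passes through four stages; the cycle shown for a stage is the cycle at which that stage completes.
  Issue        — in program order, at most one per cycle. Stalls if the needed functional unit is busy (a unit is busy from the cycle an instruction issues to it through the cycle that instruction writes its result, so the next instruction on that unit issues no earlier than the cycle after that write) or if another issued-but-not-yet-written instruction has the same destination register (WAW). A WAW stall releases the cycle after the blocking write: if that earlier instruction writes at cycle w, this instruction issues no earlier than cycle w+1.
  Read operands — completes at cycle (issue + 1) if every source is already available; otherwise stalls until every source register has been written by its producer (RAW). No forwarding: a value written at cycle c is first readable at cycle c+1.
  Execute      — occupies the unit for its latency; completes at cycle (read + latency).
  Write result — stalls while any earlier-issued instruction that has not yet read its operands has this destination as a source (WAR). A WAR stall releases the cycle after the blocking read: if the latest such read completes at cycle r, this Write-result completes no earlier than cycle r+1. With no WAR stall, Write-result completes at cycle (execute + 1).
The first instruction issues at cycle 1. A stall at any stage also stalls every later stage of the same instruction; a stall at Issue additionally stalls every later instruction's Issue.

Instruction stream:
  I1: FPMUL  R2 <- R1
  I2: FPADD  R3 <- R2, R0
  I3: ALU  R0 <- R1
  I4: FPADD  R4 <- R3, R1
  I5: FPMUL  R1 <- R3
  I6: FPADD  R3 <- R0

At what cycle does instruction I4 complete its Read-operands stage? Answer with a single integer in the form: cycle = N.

cycle = 15

[1] issue I1 (FPMUL)
[2] I1 read-ops · issue I2 (FPADD)
[3] issue I3 (ALU)
[4] I3 read-ops
[5] I3 finished on ALU
[7] I1 finished on FPMUL
[8] I1→R2
[9] I2 read-ops
[10] I3→R0
[12] I2 finished on FPADD
[13] I2→R3
[14] issue I4 (FPADD)
[15] I4 read-ops · issue I5 (FPMUL)
[16] I5 read-ops
[18] I4 finished on FPADD
[19] I4→R4
[20] issue I6 (FPADD)
[21] I5 finished on FPMUL · I6 read-ops
[22] I5→R1
[24] I6 finished on FPADD
[25] I6→R3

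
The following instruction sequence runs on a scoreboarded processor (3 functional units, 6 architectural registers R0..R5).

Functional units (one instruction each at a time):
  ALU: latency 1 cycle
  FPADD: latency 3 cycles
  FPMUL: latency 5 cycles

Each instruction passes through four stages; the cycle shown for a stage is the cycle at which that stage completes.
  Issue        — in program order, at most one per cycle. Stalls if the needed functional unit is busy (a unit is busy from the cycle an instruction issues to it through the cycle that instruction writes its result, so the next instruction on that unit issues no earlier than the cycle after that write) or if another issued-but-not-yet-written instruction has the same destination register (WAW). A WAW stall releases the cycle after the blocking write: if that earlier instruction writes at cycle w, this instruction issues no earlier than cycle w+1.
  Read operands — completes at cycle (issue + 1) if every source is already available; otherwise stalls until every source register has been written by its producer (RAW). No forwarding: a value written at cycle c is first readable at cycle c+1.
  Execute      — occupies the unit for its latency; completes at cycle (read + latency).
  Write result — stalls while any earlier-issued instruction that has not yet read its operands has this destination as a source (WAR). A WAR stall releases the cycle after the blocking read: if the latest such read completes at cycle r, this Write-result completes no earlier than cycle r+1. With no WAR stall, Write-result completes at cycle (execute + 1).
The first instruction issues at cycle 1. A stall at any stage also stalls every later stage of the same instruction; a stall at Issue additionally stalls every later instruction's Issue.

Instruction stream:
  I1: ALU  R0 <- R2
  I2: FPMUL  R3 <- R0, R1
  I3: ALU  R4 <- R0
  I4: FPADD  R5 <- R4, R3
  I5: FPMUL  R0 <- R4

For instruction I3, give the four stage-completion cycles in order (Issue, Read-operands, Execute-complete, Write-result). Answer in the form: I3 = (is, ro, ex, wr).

I3 = (5, 6, 7, 8)

c1: I1 dispatched to ALU
c2: I1 operands ready | I2 dispatched to FPMUL
c3: I1 complete
c4: R0←I1
c5: I2 operands ready | I3 dispatched to ALU
c6: I3 operands ready | I4 dispatched to FPADD
c7: I3 complete
c8: R4←I3
c10: I2 complete
c11: R3←I2
c12: I4 operands ready | I5 dispatched to FPMUL
c13: I5 operands ready
c15: I4 complete
c16: R5←I4
c18: I5 complete
c19: R0←I5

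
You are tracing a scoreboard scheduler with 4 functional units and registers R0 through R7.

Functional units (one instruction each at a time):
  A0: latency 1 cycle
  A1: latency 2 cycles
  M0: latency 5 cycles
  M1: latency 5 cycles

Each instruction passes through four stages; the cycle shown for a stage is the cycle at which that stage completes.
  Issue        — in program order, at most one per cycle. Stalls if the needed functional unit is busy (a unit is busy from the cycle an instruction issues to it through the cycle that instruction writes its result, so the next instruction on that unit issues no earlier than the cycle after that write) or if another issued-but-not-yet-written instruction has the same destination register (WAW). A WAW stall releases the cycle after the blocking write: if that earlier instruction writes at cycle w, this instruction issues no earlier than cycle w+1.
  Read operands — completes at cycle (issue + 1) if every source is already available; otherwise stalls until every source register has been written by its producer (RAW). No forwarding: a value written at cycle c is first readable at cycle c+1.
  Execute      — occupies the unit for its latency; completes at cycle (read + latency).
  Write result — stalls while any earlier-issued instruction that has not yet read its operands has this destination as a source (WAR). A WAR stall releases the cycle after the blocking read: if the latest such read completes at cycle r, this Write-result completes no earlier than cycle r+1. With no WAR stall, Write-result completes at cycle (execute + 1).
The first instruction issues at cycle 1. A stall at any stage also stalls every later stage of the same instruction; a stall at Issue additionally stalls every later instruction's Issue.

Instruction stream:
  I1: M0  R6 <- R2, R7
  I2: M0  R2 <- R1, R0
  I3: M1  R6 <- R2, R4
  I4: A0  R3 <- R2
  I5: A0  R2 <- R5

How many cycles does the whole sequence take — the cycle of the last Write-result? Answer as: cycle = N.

cycle = 23

[I1] 1/2/7/8
[I2] 9/10/15/16  (struct: M0 busy until I1 writes@8)
[I3] 10/17/22/23  (RAW R2: wait I2 write@16)
[I4] 11/17/18/19  (RAW R2: wait I2 write@16)
[I5] 20/21/22/23  (struct: A0 busy until I4 writes@19)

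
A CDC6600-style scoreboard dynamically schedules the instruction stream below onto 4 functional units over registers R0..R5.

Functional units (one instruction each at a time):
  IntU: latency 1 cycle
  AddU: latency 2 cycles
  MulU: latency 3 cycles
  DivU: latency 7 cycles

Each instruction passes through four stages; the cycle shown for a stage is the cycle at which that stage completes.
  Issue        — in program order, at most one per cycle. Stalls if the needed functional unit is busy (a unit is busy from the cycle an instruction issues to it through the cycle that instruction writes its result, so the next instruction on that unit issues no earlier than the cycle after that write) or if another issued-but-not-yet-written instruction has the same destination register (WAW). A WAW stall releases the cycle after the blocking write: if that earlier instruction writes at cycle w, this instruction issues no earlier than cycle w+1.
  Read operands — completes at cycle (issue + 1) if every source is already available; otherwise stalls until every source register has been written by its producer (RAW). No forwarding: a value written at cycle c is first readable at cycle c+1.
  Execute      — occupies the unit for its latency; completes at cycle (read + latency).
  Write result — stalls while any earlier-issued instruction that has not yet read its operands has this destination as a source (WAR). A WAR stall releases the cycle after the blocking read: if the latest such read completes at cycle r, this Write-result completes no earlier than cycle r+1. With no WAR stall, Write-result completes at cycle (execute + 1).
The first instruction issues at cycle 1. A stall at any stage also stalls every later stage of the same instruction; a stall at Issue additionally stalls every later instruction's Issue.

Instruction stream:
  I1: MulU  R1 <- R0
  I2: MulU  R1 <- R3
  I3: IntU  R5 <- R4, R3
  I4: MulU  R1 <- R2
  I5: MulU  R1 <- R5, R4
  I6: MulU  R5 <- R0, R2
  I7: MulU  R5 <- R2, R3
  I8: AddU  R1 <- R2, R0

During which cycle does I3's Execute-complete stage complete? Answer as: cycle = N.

c1: issue I1 (MulU)
c2: I1 read-ops
c5: I1 finished on MulU
c6: I1→R1
c7: issue I2 (MulU)
c8: I2 read-ops; issue I3 (IntU)
c9: I3 read-ops
c10: I3 finished on IntU
c11: I2 finished on MulU; I3→R5
c12: I2→R1
c13: issue I4 (MulU)
c14: I4 read-ops
c17: I4 finished on MulU
c18: I4→R1
c19: issue I5 (MulU)
c20: I5 read-ops
c23: I5 finished on MulU
c24: I5→R1
c25: issue I6 (MulU)
c26: I6 read-ops
c29: I6 finished on MulU
c30: I6→R5
c31: issue I7 (MulU)
c32: I7 read-ops; issue I8 (AddU)
c33: I8 read-ops
c35: I7 finished on MulU; I8 finished on AddU
c36: I7→R5; I8→R1

cycle = 10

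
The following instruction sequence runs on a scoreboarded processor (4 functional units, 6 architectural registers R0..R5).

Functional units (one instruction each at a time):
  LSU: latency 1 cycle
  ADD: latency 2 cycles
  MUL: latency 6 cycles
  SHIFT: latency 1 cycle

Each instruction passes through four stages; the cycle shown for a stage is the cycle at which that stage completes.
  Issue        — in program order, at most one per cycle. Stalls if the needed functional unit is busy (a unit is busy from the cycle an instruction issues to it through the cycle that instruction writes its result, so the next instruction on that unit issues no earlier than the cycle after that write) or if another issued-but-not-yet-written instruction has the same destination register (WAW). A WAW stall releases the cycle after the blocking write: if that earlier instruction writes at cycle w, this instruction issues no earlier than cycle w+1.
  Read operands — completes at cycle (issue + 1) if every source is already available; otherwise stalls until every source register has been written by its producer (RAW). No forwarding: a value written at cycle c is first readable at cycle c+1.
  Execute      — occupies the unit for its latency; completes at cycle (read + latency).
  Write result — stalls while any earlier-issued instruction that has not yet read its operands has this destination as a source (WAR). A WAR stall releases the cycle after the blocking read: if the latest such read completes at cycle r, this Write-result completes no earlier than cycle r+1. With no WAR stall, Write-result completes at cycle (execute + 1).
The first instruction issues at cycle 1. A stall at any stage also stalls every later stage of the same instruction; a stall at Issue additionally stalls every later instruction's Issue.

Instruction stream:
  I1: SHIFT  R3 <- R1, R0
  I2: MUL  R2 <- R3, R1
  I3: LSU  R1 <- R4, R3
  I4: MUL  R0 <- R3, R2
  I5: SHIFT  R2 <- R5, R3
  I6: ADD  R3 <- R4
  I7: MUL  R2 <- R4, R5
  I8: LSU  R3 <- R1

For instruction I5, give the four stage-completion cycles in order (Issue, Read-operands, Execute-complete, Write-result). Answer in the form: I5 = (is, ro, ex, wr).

cycle 1: I1→SHIFT
cycle 2: I1 RO, I2→MUL
cycle 3: I1 EX, I3→LSU
cycle 4: I1 WR R3
cycle 5: I2 RO, I3 RO
cycle 6: I3 EX
cycle 7: I3 WR R1
cycle 11: I2 EX
cycle 12: I2 WR R2
cycle 13: I4→MUL
cycle 14: I4 RO, I5→SHIFT
cycle 15: I5 RO, I6→ADD
cycle 16: I5 EX, I6 RO
cycle 17: I5 WR R2
cycle 18: I6 EX
cycle 19: I6 WR R3
cycle 20: I4 EX
cycle 21: I4 WR R0
cycle 22: I7→MUL
cycle 23: I7 RO, I8→LSU
cycle 24: I8 RO
cycle 25: I8 EX
cycle 26: I8 WR R3
cycle 29: I7 EX
cycle 30: I7 WR R2

I5 = (14, 15, 16, 17)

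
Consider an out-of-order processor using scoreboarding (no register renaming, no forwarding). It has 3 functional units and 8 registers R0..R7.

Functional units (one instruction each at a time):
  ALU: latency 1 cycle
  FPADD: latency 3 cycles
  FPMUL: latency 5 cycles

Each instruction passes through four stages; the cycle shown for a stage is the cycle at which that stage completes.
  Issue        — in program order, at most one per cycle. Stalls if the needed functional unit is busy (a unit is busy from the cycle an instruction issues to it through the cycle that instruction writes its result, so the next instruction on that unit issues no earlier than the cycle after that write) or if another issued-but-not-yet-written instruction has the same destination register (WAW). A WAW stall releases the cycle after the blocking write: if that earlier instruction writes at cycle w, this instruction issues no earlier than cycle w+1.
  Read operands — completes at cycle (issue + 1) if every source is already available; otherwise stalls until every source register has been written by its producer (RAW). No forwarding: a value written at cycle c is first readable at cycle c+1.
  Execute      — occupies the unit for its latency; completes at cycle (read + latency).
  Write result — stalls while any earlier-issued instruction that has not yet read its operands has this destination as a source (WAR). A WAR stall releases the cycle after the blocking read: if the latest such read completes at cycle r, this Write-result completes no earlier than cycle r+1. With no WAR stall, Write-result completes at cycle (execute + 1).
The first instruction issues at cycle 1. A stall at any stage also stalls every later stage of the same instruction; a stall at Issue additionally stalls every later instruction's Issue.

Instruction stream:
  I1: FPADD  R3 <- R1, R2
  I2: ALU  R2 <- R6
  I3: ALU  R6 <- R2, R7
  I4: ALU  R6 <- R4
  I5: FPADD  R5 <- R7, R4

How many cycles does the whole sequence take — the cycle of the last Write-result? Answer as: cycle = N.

[1] issue I1 (FPADD)
[2] I1 read-ops; issue I2 (ALU)
[3] I2 read-ops
[4] I2 finished on ALU
[5] I1 finished on FPADD; I2→R2
[6] I1→R3; issue I3 (ALU)
[7] I3 read-ops
[8] I3 finished on ALU
[9] I3→R6
[10] issue I4 (ALU)
[11] I4 read-ops; issue I5 (FPADD)
[12] I4 finished on ALU; I5 read-ops
[13] I4→R6
[15] I5 finished on FPADD
[16] I5→R5

cycle = 16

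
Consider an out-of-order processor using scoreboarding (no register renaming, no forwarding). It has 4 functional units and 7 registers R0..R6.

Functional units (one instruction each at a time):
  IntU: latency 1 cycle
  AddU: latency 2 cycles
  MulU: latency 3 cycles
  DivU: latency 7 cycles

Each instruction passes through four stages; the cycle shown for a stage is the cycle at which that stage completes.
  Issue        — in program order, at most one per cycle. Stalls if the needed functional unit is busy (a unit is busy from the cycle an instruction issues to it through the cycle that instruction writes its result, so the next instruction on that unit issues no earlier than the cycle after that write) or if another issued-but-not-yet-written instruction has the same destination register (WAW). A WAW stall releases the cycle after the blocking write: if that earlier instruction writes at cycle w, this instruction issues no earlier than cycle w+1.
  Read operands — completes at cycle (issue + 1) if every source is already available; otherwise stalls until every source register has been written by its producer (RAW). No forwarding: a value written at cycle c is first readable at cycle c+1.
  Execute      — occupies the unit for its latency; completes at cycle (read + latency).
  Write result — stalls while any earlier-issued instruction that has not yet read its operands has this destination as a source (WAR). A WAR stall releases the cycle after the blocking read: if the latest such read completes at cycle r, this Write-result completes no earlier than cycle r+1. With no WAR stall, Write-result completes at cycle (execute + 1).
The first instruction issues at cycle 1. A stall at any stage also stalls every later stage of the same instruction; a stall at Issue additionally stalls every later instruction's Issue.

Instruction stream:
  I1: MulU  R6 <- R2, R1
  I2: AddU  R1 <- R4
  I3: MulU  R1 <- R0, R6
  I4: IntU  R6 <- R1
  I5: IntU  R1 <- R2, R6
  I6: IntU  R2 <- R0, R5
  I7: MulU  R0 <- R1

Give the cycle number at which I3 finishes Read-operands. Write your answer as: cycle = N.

cycle = 8

[1] I1 dispatched to MulU
[2] I1 operands ready · I2 dispatched to AddU
[3] I2 operands ready
[5] I1 complete · I2 complete
[6] R6←I1 · R1←I2
[7] I3 dispatched to MulU
[8] I3 operands ready · I4 dispatched to IntU
[11] I3 complete
[12] R1←I3
[13] I4 operands ready
[14] I4 complete
[15] R6←I4
[16] I5 dispatched to IntU
[17] I5 operands ready
[18] I5 complete
[19] R1←I5
[20] I6 dispatched to IntU
[21] I6 operands ready · I7 dispatched to MulU
[22] I6 complete · I7 operands ready
[23] R2←I6
[25] I7 complete
[26] R0←I7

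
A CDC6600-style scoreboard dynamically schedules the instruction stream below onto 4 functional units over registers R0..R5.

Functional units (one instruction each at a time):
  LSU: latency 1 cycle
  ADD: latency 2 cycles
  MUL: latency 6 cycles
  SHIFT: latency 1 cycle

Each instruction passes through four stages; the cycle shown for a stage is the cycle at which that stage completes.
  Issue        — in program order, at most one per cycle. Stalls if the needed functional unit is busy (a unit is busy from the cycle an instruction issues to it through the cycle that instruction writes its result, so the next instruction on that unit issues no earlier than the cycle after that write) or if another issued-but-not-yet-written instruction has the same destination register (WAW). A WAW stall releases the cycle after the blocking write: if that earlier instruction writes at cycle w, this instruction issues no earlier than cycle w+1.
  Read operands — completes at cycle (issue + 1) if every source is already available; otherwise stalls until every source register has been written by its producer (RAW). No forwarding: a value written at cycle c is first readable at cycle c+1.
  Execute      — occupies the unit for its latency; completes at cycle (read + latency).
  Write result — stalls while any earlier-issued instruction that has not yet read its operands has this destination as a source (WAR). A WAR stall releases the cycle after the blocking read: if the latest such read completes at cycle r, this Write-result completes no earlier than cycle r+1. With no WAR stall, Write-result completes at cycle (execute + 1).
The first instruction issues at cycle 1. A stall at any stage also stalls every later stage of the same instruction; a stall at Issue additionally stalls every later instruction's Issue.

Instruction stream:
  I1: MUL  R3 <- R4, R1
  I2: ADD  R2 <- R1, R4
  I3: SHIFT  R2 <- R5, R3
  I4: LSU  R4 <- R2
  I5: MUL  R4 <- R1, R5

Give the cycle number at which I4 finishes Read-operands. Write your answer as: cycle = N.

t=1  issue I1 (MUL)
t=2  I1 read-ops | issue I2 (ADD)
t=3  I2 read-ops
t=5  I2 finished on ADD
t=6  I2→R2
t=7  issue I3 (SHIFT)
t=8  I1 finished on MUL | issue I4 (LSU)
t=9  I1→R3
t=10  I3 read-ops
t=11  I3 finished on SHIFT
t=12  I3→R2
t=13  I4 read-ops
t=14  I4 finished on LSU
t=15  I4→R4
t=16  issue I5 (MUL)
t=17  I5 read-ops
t=23  I5 finished on MUL
t=24  I5→R4

cycle = 13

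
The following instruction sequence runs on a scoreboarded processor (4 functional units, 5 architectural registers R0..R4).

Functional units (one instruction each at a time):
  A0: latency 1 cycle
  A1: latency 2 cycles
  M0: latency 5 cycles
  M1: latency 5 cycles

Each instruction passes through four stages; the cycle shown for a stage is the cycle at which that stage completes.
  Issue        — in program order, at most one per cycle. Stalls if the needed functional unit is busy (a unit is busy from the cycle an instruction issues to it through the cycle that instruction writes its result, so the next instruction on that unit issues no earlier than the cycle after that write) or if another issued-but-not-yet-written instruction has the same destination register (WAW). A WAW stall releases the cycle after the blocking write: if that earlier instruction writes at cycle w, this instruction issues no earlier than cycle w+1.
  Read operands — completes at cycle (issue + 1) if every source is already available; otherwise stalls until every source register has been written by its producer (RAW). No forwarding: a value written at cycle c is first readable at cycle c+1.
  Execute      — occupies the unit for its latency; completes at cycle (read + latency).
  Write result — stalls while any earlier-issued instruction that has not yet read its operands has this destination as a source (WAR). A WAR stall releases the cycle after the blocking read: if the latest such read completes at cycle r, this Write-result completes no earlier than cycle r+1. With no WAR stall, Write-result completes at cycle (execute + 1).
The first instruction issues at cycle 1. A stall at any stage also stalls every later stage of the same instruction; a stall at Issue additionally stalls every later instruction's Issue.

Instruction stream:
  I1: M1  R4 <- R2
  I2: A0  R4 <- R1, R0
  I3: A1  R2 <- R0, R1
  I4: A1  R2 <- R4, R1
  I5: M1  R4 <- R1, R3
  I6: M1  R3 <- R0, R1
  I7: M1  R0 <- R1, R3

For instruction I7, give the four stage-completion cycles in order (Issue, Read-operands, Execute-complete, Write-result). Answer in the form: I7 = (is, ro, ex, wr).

I7 = (32, 33, 38, 39)

[1] I1 dispatched to M1
[2] I1 operands ready
[7] I1 complete
[8] R4←I1
[9] I2 dispatched to A0
[10] I2 operands ready, I3 dispatched to A1
[11] I2 complete, I3 operands ready
[12] R4←I2
[13] I3 complete
[14] R2←I3
[15] I4 dispatched to A1
[16] I4 operands ready, I5 dispatched to M1
[17] I5 operands ready
[18] I4 complete
[19] R2←I4
[22] I5 complete
[23] R4←I5
[24] I6 dispatched to M1
[25] I6 operands ready
[30] I6 complete
[31] R3←I6
[32] I7 dispatched to M1
[33] I7 operands ready
[38] I7 complete
[39] R0←I7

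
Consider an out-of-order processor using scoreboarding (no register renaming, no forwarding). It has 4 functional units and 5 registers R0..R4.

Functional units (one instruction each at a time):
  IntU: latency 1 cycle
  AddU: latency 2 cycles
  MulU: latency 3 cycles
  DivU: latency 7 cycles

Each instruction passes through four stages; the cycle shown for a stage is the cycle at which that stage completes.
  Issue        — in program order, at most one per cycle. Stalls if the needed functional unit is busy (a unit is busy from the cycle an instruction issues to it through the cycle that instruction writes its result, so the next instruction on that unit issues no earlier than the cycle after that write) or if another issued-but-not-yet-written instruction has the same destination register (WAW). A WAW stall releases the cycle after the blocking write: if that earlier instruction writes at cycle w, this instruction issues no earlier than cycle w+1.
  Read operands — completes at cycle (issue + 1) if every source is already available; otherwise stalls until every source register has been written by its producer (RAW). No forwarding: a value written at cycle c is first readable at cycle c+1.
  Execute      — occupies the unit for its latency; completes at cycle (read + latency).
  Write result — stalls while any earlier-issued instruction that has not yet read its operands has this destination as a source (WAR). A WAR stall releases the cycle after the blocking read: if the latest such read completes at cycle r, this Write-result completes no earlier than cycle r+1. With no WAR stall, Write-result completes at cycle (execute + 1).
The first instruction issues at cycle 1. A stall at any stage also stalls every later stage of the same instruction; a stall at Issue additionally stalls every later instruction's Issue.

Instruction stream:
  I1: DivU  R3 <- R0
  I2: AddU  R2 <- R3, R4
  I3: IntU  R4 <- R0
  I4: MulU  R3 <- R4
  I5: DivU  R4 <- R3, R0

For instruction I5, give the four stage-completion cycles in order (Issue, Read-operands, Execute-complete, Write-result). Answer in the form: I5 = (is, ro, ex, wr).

I5 = (13, 18, 25, 26)

c1: issue I1 (DivU)
c2: I1 read-ops; issue I2 (AddU)
c3: issue I3 (IntU)
c4: I3 read-ops
c5: I3 finished on IntU
c9: I1 finished on DivU
c10: I1→R3
c11: I2 read-ops; issue I4 (MulU)
c12: I3→R4
c13: I2 finished on AddU; I4 read-ops; issue I5 (DivU)
c14: I2→R2
c16: I4 finished on MulU
c17: I4→R3
c18: I5 read-ops
c25: I5 finished on DivU
c26: I5→R4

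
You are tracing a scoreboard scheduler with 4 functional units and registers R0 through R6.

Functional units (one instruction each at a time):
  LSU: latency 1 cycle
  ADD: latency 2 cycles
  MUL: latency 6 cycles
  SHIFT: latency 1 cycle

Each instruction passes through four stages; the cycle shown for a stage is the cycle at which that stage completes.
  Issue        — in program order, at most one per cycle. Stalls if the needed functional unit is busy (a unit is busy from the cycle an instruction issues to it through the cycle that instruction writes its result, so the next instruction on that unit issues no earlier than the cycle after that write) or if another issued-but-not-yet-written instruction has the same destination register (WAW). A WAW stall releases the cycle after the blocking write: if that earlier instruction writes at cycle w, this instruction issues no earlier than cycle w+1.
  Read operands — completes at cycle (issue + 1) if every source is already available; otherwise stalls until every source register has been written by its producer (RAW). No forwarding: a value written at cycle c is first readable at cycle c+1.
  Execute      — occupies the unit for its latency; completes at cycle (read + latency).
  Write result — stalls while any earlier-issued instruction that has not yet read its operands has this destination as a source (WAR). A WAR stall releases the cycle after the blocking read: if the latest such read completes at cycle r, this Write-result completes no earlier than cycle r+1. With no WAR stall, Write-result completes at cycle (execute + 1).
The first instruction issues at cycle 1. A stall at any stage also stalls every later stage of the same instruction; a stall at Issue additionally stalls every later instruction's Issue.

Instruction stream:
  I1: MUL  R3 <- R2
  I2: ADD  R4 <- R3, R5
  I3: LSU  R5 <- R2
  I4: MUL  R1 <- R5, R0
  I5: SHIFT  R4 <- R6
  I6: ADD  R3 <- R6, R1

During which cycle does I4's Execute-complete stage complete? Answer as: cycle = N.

I1 -> (1, 2, 8, 9)
I2 -> (2, 10, 12, 13)  // RAW R3: wait I1 write@9
I3 -> (3, 4, 5, 11)  // WAR R5: wait I2 read@10
I4 -> (10, 12, 18, 19)  // struct: MUL busy until I1 writes@9, RAW R5: wait I3 write@11
I5 -> (14, 15, 16, 17)  // WAW R4: wait I2 write@13
I6 -> (15, 20, 22, 23)  // RAW R1: wait I4 write@19

cycle = 18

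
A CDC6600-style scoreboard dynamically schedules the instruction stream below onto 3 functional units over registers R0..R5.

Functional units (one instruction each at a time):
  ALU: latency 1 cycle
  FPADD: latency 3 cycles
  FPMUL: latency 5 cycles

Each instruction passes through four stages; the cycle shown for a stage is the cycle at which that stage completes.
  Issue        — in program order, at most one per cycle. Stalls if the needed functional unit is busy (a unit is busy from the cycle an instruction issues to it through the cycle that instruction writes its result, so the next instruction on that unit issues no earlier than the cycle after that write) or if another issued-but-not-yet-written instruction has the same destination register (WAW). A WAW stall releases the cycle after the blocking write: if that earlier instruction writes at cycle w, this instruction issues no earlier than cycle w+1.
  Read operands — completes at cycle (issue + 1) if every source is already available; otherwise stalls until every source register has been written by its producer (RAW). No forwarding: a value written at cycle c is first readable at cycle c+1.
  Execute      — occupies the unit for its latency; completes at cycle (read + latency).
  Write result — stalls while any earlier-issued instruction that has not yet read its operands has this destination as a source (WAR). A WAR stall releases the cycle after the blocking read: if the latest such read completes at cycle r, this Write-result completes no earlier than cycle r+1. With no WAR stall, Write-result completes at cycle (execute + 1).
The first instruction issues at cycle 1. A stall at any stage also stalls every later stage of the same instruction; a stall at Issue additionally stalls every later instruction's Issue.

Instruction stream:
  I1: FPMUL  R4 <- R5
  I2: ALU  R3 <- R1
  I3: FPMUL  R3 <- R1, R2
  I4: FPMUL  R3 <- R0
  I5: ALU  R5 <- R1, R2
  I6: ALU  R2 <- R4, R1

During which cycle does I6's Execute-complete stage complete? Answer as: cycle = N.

I1 -> (1, 2, 7, 8)
I2 -> (2, 3, 4, 5)
I3 -> (9, 10, 15, 16)  // struct: FPMUL busy until I1 writes@8
I4 -> (17, 18, 23, 24)  // struct: FPMUL busy until I3 writes@16
I5 -> (18, 19, 20, 21)
I6 -> (22, 23, 24, 25)  // struct: ALU busy until I5 writes@21

cycle = 24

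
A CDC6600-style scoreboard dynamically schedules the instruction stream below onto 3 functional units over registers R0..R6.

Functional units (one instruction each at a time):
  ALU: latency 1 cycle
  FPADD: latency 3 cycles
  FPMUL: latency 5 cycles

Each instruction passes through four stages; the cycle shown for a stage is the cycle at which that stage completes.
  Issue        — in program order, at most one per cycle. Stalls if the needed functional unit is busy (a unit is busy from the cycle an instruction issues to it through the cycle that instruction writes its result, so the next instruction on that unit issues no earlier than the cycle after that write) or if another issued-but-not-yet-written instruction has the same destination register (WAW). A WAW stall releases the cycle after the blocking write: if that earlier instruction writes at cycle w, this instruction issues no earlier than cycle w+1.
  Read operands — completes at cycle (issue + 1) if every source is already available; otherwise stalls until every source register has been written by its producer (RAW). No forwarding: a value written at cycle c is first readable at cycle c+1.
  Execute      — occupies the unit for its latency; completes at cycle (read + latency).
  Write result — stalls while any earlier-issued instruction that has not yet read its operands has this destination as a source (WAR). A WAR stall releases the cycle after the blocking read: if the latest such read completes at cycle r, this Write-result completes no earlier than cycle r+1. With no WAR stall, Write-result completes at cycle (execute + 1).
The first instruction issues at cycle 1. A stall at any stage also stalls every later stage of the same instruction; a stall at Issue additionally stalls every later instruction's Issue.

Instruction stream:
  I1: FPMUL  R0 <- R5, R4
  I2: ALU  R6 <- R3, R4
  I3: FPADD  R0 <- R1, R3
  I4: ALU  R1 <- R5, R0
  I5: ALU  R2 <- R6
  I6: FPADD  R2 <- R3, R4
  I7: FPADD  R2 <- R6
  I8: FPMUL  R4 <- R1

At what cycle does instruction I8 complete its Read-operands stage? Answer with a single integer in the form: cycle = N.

I1  is:1  ro:2  ex:7  wr:8
I2  is:2  ro:3  ex:4  wr:5
I3  is:9  ro:10  ex:13  wr:14  — WAW R0: wait I1 write@8
I4  is:10  ro:15  ex:16  wr:17  — RAW R0: wait I3 write@14
I5  is:18  ro:19  ex:20  wr:21  — struct: ALU busy until I4 writes@17
I6  is:22  ro:23  ex:26  wr:27  — WAW R2: wait I5 write@21
I7  is:28  ro:29  ex:32  wr:33  — struct: FPADD busy until I6 writes@27
I8  is:29  ro:30  ex:35  wr:36

cycle = 30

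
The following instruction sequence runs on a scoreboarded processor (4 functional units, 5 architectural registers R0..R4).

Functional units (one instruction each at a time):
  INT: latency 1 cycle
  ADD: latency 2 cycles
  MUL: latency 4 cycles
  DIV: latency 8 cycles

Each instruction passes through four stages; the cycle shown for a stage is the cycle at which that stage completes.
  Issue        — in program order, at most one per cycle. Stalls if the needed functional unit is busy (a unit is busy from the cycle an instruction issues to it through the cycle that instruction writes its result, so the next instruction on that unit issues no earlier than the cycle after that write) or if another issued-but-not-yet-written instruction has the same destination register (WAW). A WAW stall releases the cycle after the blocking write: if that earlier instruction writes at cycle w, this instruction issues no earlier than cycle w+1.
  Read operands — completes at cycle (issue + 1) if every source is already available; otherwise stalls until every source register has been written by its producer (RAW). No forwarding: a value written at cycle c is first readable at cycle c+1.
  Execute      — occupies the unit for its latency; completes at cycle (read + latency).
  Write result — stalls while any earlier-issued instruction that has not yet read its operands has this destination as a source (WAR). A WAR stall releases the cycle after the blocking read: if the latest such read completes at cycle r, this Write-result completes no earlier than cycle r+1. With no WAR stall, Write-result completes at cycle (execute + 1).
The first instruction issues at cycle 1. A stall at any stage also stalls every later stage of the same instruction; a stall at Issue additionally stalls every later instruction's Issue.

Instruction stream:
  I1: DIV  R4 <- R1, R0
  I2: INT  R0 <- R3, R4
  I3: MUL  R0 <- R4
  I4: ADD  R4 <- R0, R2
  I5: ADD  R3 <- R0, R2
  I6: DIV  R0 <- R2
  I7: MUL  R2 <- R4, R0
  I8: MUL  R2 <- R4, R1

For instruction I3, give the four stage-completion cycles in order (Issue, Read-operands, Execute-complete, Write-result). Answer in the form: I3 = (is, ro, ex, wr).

I3 = (15, 16, 20, 21)

  I1 | 1 | 2 | 10 | 11
  I2 | 2 | 12 | 13 | 14   RAW R4: wait I1 write@11
  I3 | 15 | 16 | 20 | 21   WAW R0: wait I2 write@14
  I4 | 16 | 22 | 24 | 25   RAW R0: wait I3 write@21
  I5 | 26 | 27 | 29 | 30   struct: ADD busy until I4 writes@25
  I6 | 27 | 28 | 36 | 37
  I7 | 28 | 38 | 42 | 43   RAW R0: wait I6 write@37
  I8 | 44 | 45 | 49 | 50   struct: MUL busy until I7 writes@43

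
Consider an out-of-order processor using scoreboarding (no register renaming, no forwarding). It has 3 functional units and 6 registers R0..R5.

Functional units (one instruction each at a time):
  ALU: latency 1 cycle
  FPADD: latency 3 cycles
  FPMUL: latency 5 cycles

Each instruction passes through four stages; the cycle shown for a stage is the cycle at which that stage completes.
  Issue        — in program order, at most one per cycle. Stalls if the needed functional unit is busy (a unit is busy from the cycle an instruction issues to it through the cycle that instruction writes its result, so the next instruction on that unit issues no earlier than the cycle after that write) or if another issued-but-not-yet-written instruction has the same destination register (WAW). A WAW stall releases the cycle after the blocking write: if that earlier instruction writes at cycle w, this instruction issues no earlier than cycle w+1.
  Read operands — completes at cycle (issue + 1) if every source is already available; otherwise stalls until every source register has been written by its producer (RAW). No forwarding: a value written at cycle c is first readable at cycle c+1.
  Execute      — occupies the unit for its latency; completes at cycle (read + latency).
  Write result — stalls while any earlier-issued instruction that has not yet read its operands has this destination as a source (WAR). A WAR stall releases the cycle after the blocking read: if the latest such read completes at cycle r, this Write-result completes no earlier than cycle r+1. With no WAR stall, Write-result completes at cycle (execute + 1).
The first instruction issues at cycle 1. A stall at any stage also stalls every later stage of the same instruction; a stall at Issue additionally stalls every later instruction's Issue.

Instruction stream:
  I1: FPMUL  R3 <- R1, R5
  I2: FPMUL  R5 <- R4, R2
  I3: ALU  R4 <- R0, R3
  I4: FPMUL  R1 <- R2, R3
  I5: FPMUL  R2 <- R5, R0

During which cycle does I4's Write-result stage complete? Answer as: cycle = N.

c1: I1 issues→FPMUL
c2: I1 reads
c7: I1 exec-done
c8: I1 writes R3
c9: I2 issues→FPMUL
c10: I2 reads; I3 issues→ALU
c11: I3 reads
c12: I3 exec-done
c13: I3 writes R4
c15: I2 exec-done
c16: I2 writes R5
c17: I4 issues→FPMUL
c18: I4 reads
c23: I4 exec-done
c24: I4 writes R1
c25: I5 issues→FPMUL
c26: I5 reads
c31: I5 exec-done
c32: I5 writes R2

cycle = 24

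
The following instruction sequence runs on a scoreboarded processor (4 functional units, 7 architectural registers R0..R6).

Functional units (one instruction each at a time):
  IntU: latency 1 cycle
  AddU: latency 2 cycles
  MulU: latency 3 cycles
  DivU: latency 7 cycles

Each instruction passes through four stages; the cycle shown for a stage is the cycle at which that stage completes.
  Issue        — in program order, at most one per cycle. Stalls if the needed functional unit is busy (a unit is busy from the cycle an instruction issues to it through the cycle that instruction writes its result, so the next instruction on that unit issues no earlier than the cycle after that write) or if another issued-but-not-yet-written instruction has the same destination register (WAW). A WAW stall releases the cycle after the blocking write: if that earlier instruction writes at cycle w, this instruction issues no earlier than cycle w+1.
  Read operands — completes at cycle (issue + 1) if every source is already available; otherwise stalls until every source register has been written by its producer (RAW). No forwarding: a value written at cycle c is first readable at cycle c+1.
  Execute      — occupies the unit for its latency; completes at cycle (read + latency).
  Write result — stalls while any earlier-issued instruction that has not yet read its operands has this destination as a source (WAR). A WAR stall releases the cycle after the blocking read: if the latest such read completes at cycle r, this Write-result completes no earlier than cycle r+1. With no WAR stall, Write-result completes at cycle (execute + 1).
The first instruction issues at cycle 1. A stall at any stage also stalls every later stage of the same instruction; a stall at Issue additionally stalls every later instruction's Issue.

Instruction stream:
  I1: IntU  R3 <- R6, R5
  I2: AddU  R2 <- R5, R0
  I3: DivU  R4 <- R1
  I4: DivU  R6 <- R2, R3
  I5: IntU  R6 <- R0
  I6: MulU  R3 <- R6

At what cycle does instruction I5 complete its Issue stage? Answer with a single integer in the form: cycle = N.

cycle = 23

c1: I1 dispatched to IntU
c2: I1 operands ready, I2 dispatched to AddU
c3: I1 complete, I2 operands ready, I3 dispatched to DivU
c4: R3←I1, I3 operands ready
c5: I2 complete
c6: R2←I2
c11: I3 complete
c12: R4←I3
c13: I4 dispatched to DivU
c14: I4 operands ready
c21: I4 complete
c22: R6←I4
c23: I5 dispatched to IntU
c24: I5 operands ready, I6 dispatched to MulU
c25: I5 complete
c26: R6←I5
c27: I6 operands ready
c30: I6 complete
c31: R3←I6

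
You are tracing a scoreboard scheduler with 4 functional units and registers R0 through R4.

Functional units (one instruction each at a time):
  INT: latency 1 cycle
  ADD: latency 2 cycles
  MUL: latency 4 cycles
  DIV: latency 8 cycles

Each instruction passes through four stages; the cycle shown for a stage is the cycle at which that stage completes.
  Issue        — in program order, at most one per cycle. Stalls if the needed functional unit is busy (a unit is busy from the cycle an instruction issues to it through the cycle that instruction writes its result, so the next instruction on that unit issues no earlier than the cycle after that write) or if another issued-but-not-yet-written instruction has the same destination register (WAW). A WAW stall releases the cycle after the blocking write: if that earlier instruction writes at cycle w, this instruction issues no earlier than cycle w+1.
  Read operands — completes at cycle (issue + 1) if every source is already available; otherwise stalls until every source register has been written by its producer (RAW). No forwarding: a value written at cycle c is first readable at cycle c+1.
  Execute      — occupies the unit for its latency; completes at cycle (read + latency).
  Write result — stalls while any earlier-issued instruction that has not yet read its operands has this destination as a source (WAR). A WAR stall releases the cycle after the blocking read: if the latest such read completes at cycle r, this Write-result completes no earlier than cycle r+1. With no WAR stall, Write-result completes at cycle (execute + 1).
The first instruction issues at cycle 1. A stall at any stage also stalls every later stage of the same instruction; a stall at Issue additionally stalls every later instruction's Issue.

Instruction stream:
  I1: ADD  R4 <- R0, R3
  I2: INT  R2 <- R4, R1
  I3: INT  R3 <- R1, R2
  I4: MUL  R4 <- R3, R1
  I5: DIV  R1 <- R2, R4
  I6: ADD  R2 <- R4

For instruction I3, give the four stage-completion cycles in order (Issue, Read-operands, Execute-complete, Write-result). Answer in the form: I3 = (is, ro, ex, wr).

I3 = (9, 10, 11, 12)

c1: I1 dispatched to ADD
c2: I1 operands ready; I2 dispatched to INT
c4: I1 complete
c5: R4←I1
c6: I2 operands ready
c7: I2 complete
c8: R2←I2
c9: I3 dispatched to INT
c10: I3 operands ready; I4 dispatched to MUL
c11: I3 complete; I5 dispatched to DIV
c12: R3←I3; I6 dispatched to ADD
c13: I4 operands ready
c17: I4 complete
c18: R4←I4
c19: I5 operands ready; I6 operands ready
c21: I6 complete
c22: R2←I6
c27: I5 complete
c28: R1←I5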